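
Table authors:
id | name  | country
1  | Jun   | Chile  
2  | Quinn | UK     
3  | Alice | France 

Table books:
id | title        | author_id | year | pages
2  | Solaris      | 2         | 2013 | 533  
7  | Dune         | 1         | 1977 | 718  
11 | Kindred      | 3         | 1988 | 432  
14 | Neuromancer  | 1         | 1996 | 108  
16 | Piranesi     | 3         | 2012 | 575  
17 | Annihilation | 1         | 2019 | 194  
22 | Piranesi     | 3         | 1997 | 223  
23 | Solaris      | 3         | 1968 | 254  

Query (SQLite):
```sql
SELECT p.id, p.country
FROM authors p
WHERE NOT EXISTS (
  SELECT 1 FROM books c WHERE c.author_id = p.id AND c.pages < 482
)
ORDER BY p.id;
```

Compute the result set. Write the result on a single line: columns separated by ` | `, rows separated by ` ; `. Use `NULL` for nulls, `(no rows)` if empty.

2 | UK

For each authors row, check whether any books with matching author_id has pages < 482.
Keep rows where that is false.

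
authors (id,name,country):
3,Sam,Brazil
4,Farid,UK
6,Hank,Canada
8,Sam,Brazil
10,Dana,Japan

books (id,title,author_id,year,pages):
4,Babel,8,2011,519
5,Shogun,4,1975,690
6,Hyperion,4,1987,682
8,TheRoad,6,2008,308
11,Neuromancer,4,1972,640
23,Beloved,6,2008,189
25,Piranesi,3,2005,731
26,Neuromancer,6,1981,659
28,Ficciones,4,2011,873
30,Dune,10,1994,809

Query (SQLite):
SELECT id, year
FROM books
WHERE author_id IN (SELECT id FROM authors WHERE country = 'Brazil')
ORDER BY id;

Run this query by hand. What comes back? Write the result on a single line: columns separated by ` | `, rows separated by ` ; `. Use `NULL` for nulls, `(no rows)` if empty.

Inner query: authors.id where country = 'Brazil'.
Outer: keep books rows whose author_id is in that set.
Inner query → {3, 8}

4 | 2011 ; 25 | 2005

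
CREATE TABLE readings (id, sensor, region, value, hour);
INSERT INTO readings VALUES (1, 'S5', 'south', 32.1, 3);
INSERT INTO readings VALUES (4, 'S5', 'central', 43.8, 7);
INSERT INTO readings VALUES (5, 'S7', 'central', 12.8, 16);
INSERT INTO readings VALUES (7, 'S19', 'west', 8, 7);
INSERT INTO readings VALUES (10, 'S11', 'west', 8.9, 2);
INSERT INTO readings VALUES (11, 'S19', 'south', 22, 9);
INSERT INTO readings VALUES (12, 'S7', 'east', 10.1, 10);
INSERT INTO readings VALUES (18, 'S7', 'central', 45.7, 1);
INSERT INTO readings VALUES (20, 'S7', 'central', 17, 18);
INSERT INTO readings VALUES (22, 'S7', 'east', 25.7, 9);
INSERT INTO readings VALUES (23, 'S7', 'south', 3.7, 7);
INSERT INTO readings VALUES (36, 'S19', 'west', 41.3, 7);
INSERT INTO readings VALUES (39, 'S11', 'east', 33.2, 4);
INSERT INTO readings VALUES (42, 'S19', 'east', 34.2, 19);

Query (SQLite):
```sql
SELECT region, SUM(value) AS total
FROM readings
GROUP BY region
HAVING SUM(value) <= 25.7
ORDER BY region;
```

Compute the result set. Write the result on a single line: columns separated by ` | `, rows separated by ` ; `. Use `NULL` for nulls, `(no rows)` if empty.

(no rows)

Partition readings by region; compute SUM(value) within each group.
HAVING: keep groups where SUM(value) <= 25.7.
  central: ids {4, 5, 18, 20} → SUM(value)=119.3
  east: ids {12, 22, 39, 42} → SUM(value)=103.2
  south: ids {1, 11, 23} → SUM(value)=57.8
  west: ids {7, 10, 36} → SUM(value)=58.2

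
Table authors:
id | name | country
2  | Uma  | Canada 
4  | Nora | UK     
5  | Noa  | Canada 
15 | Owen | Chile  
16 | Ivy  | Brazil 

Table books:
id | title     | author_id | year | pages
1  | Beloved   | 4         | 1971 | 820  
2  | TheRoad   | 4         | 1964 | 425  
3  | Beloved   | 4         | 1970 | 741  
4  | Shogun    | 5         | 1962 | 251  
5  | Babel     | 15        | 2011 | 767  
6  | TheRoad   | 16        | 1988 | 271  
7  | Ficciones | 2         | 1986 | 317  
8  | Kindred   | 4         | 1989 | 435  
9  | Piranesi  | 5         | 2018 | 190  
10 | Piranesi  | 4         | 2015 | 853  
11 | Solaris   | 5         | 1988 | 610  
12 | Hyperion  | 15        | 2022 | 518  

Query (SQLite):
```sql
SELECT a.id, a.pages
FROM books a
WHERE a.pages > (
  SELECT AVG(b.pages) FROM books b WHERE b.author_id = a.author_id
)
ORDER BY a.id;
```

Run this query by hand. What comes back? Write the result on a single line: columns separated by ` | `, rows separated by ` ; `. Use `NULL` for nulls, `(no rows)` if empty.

For each books row a, compute AVG(pages) over rows sharing a.author_id.
Keep row a if a.pages > that per-group AVG.
  author_id=2: AVG(pages) = 317.0
  author_id=4: AVG(pages) = 654.8
  author_id=5: AVG(pages) = 350.333333
  author_id=15: AVG(pages) = 642.5
  author_id=16: AVG(pages) = 271.0

1 | 820 ; 3 | 741 ; 5 | 767 ; 10 | 853 ; 11 | 610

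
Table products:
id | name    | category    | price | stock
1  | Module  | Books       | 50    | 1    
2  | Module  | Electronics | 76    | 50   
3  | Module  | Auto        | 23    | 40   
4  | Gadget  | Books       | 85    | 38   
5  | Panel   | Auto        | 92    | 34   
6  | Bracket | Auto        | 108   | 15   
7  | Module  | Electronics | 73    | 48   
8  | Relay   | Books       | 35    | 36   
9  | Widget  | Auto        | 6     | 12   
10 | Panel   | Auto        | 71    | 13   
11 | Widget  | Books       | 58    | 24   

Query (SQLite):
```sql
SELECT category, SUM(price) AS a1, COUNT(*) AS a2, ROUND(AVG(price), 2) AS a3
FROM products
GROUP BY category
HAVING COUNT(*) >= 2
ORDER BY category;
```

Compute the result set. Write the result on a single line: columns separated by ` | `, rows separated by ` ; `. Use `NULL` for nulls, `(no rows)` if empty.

Group products by category.
Per group compute: SUM(price), COUNT(*), ROUND(AVG(price), 2).
HAVING: drop groups with fewer than 2 rows.
  Auto: ids {3, 5, 6, 9, 10} → SUM(price)=300, COUNT(*)=5, ROUND(AVG(price), 2)=60
  Books: ids {1, 4, 8, 11} → SUM(price)=228, COUNT(*)=4, ROUND(AVG(price), 2)=57
  Electronics: ids {2, 7} → SUM(price)=149, COUNT(*)=2, ROUND(AVG(price), 2)=74.5

Auto | 300 | 5 | 60 ; Books | 228 | 4 | 57 ; Electronics | 149 | 2 | 74.5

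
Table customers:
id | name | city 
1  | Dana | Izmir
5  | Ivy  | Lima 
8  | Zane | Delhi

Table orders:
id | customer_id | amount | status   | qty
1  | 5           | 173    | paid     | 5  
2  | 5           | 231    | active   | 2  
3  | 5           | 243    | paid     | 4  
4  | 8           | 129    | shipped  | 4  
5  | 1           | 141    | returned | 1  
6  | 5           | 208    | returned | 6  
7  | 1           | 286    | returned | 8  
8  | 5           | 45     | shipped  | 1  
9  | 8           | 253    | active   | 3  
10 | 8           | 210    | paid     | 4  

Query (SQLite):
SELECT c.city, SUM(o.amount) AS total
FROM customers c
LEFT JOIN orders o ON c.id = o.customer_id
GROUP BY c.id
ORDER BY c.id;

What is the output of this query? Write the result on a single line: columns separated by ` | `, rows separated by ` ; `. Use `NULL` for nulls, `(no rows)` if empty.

Izmir | 427 ; Lima | 900 ; Delhi | 592

LEFT JOIN keeps every customers row; unmatched ones get NULL for orders columns.
Group by customers.id and compute SUM(o.amount). SUM over an all-NULL group is NULL.
  1: ids {5, 7} → SUM(o.amount)=427
  5: ids {1, 2, 3, 6, 8} → SUM(o.amount)=900
  8: ids {4, 9, 10} → SUM(o.amount)=592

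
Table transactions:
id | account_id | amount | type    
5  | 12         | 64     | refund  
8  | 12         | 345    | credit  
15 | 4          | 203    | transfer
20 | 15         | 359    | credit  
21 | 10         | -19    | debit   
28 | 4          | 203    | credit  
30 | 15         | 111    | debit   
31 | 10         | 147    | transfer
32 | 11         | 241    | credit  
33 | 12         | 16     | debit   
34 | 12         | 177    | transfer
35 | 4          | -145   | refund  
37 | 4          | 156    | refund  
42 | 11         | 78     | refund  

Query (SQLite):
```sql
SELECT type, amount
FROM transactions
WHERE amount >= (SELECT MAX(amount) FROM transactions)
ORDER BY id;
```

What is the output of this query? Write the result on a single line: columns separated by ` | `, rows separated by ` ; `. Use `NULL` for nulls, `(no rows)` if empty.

credit | 359

Scalar subquery: MAX(amount) over all transactions rows = 359.
Keep rows where amount >= that value.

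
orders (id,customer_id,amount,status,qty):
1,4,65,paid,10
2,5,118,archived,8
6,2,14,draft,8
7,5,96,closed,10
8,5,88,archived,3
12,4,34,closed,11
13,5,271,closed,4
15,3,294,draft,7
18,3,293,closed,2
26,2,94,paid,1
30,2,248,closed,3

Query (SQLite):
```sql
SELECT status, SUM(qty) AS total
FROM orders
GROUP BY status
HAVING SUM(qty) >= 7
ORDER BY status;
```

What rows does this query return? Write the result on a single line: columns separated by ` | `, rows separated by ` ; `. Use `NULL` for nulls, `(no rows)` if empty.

archived | 11 ; closed | 30 ; draft | 15 ; paid | 11

Partition orders by status; compute SUM(qty) within each group.
HAVING: keep groups where SUM(qty) >= 7.
  archived: ids {2, 8} → SUM(qty)=11
  closed: ids {7, 12, 13, 18, 30} → SUM(qty)=30
  draft: ids {6, 15} → SUM(qty)=15
  paid: ids {1, 26} → SUM(qty)=11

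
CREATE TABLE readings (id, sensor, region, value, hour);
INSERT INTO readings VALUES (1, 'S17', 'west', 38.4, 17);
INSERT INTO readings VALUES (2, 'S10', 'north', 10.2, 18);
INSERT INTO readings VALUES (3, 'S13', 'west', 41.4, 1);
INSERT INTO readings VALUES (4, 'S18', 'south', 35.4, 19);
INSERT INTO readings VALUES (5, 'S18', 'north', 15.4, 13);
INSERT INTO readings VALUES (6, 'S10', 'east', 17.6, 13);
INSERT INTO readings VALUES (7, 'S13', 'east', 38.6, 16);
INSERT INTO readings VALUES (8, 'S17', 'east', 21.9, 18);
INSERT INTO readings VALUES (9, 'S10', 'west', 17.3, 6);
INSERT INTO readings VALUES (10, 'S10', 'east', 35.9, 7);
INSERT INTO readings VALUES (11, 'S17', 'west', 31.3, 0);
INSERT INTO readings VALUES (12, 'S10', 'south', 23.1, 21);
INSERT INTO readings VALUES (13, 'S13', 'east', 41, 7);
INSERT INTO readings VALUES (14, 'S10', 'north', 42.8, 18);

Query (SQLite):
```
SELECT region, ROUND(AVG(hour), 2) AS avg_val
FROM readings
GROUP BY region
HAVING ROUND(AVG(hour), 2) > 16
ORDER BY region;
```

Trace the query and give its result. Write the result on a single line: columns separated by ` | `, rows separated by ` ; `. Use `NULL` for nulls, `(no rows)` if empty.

Partition readings by region; compute ROUND(AVG(hour), 2) within each group.
HAVING: keep groups where ROUND(AVG(hour), 2) > 16.
  east: ids {6, 7, 8, 10, 13} → ROUND(AVG(hour), 2)=12.2
  north: ids {2, 5, 14} → ROUND(AVG(hour), 2)=16.33
  south: ids {4, 12} → ROUND(AVG(hour), 2)=20
  west: ids {1, 3, 9, 11} → ROUND(AVG(hour), 2)=6

north | 16.33 ; south | 20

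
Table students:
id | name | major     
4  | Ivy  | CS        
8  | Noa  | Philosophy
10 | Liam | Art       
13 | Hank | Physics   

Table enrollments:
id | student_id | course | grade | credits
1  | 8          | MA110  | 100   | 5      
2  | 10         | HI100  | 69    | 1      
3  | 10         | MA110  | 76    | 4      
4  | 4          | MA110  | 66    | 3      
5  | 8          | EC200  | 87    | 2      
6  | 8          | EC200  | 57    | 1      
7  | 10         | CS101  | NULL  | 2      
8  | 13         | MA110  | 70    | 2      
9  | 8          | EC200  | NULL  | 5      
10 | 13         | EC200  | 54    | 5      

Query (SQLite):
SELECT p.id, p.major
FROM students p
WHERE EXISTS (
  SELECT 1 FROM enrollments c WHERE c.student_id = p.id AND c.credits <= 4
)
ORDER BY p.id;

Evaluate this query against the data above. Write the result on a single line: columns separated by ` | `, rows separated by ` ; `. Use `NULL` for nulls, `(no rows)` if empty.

4 | CS ; 8 | Philosophy ; 10 | Art ; 13 | Physics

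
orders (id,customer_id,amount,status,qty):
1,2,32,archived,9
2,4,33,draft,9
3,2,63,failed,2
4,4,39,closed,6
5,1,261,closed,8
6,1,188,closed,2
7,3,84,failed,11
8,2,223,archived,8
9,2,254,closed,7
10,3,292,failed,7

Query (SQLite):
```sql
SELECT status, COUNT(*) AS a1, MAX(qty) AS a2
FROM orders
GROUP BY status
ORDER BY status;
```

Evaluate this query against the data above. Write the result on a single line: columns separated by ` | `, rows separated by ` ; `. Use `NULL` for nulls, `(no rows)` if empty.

Group orders by status.
Per group compute: COUNT(*), MAX(qty).
  archived: ids {1, 8} → COUNT(*)=2, MAX(qty)=9
  closed: ids {4, 5, 6, 9} → COUNT(*)=4, MAX(qty)=8
  draft: ids {2} → COUNT(*)=1, MAX(qty)=9
  failed: ids {3, 7, 10} → COUNT(*)=3, MAX(qty)=11

archived | 2 | 9 ; closed | 4 | 8 ; draft | 1 | 9 ; failed | 3 | 11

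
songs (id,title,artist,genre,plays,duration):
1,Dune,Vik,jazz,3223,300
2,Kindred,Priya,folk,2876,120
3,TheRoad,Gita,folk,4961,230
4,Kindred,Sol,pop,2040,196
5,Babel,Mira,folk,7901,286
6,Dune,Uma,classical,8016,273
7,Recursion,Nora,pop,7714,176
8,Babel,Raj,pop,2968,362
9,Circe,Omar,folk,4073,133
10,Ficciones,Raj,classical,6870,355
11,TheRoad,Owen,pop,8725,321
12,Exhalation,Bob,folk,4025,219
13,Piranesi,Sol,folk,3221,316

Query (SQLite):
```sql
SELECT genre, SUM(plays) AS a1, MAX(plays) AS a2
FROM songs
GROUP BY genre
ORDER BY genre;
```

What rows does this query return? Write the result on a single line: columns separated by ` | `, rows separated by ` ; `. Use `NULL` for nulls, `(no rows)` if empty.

classical | 14886 | 8016 ; folk | 27057 | 7901 ; jazz | 3223 | 3223 ; pop | 21447 | 8725

Group songs by genre.
Per group compute: SUM(plays), MAX(plays).
  classical: ids {6, 10} → SUM(plays)=14886, MAX(plays)=8016
  folk: ids {2, 3, 5, 9, 12, 13} → SUM(plays)=27057, MAX(plays)=7901
  jazz: ids {1} → SUM(plays)=3223, MAX(plays)=3223
  pop: ids {4, 7, 8, 11} → SUM(plays)=21447, MAX(plays)=8725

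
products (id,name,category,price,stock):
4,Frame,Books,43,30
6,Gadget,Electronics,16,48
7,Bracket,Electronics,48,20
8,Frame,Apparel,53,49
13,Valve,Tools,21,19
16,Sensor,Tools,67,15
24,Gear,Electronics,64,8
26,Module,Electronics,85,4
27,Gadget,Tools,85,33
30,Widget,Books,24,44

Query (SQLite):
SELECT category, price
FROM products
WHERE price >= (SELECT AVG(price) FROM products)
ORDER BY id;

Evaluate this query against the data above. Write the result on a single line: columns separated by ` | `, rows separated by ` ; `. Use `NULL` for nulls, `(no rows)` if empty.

Scalar subquery: AVG(price) over all products rows = 50.6.
Keep rows where price >= that value.

Apparel | 53 ; Tools | 67 ; Electronics | 64 ; Electronics | 85 ; Tools | 85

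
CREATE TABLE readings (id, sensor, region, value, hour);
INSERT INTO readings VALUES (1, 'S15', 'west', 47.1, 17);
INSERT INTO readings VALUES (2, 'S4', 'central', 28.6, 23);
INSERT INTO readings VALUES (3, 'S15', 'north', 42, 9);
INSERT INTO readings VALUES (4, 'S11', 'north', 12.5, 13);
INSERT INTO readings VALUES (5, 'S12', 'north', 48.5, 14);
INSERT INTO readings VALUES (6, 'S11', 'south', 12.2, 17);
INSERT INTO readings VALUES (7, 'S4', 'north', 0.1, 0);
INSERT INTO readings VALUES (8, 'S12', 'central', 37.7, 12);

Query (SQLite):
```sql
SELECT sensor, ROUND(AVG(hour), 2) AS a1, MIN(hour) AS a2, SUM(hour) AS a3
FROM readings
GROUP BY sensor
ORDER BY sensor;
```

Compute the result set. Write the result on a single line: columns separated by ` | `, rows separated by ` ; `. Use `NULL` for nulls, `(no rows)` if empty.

S11 | 15 | 13 | 30 ; S12 | 13 | 12 | 26 ; S15 | 13 | 9 | 26 ; S4 | 11.5 | 0 | 23

Group readings by sensor.
Per group compute: ROUND(AVG(hour), 2), MIN(hour), SUM(hour).
  S11: ids {4, 6} → ROUND(AVG(hour), 2)=15, MIN(hour)=13, SUM(hour)=30
  S12: ids {5, 8} → ROUND(AVG(hour), 2)=13, MIN(hour)=12, SUM(hour)=26
  S15: ids {1, 3} → ROUND(AVG(hour), 2)=13, MIN(hour)=9, SUM(hour)=26
  S4: ids {2, 7} → ROUND(AVG(hour), 2)=11.5, MIN(hour)=0, SUM(hour)=23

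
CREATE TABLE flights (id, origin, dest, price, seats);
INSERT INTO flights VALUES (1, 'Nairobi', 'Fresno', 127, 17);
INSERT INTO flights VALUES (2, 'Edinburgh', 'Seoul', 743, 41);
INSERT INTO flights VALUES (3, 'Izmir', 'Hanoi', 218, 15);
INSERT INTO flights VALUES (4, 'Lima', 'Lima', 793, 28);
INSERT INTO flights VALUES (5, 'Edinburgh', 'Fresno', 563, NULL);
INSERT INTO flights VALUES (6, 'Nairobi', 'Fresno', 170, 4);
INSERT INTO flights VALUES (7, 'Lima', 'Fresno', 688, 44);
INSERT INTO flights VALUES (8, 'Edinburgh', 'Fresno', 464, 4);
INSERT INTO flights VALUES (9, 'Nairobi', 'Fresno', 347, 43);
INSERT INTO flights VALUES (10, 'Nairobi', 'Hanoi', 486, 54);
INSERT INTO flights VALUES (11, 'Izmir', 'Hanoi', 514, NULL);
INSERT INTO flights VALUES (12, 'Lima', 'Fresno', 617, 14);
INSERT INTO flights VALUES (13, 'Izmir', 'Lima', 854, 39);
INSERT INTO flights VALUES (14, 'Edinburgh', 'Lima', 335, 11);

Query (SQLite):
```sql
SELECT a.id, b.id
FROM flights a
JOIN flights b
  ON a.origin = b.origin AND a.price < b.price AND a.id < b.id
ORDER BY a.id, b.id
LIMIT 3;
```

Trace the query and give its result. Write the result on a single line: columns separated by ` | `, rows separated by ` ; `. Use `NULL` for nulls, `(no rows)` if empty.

Pairs (a,b) with same origin, a.price < b.price, a.id < b.id.
origin groups: Edinburgh:{2,5,8,14} Izmir:{3,11,13} Lima:{4,7,12} Nairobi:{1,6,9,10}
Ordered by (a.id, b.id); first 3.

1 | 6 ; 1 | 9 ; 1 | 10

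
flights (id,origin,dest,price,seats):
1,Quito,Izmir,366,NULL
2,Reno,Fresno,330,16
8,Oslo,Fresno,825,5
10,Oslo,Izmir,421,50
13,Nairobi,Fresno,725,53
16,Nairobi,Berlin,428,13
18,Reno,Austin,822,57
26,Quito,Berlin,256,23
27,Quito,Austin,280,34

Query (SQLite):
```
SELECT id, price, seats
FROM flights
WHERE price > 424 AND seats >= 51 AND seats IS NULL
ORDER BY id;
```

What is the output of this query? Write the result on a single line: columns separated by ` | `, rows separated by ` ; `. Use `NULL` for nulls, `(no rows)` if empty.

(no rows)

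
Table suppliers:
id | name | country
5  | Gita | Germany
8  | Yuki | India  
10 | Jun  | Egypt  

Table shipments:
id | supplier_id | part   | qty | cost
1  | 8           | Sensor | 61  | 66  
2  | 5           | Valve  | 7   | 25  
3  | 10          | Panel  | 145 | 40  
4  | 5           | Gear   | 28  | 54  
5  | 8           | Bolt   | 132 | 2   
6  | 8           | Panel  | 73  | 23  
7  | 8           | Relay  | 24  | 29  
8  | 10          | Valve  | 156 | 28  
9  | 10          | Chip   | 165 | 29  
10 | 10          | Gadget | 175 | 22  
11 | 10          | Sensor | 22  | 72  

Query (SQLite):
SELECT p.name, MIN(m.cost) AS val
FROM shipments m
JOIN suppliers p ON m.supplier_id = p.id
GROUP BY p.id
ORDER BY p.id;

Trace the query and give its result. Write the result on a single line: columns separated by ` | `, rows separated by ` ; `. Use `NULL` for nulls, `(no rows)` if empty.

Gita | 25 ; Yuki | 2 ; Jun | 22

Join each shipments row to its suppliers via supplier_id.
Group joined rows by suppliers.id; compute MIN(m.cost) per group.
  5: ids {2, 4} → MIN(m.cost)=25
  8: ids {1, 5, 6, 7} → MIN(m.cost)=2
  10: ids {3, 8, 9, 10, 11} → MIN(m.cost)=22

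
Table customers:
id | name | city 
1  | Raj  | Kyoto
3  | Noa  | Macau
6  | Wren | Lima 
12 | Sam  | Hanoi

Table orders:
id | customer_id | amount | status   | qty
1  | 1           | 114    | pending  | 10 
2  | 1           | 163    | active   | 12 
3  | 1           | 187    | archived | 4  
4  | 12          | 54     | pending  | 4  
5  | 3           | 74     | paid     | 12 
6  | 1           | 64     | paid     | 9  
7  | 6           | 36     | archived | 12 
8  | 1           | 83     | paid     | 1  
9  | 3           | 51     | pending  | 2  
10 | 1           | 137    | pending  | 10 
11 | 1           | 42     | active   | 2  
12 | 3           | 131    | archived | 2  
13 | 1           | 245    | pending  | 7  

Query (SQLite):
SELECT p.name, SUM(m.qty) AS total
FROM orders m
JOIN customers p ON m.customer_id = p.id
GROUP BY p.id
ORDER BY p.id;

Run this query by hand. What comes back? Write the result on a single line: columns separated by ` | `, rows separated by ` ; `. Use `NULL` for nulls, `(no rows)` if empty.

Join each orders row to its customers via customer_id.
Group joined rows by customers.id; compute SUM(m.qty) per group.
  1: ids {1, 2, 3, 6, 8, 10, 11, 13} → SUM(m.qty)=55
  3: ids {5, 9, 12} → SUM(m.qty)=16
  6: ids {7} → SUM(m.qty)=12
  12: ids {4} → SUM(m.qty)=4

Raj | 55 ; Noa | 16 ; Wren | 12 ; Sam | 4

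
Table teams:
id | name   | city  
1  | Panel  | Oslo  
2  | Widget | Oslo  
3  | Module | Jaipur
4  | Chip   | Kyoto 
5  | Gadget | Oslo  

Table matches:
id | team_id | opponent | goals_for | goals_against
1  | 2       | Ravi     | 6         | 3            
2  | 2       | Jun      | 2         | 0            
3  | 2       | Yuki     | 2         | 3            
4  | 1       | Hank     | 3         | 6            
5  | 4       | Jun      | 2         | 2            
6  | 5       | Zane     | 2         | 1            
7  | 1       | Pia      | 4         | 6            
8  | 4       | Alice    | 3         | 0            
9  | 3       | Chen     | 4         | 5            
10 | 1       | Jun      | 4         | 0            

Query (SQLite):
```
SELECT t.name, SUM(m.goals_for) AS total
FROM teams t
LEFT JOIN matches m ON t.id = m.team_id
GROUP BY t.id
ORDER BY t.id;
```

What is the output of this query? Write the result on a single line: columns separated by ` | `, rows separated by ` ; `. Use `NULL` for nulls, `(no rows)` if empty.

Panel | 11 ; Widget | 10 ; Module | 4 ; Chip | 5 ; Gadget | 2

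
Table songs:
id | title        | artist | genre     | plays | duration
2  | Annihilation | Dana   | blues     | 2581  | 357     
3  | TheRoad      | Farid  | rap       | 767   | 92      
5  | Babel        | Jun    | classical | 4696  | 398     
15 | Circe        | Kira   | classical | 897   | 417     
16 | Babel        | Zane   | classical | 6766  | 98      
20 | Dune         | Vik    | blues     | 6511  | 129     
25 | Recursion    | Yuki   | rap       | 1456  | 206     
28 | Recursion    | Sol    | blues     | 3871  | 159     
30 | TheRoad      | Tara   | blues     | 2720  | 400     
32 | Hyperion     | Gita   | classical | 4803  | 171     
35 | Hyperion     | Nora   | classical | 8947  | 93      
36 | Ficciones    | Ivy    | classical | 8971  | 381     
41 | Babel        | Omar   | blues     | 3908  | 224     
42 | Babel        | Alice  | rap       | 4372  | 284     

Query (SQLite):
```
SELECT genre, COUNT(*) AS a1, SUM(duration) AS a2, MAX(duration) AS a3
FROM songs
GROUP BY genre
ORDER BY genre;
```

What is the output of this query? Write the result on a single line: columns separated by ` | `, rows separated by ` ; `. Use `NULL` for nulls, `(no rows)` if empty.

Group songs by genre.
Per group compute: COUNT(*), SUM(duration), MAX(duration).
  blues: ids {2, 20, 28, 30, 41} → COUNT(*)=5, SUM(duration)=1269, MAX(duration)=400
  classical: ids {5, 15, 16, 32, 35, 36} → COUNT(*)=6, SUM(duration)=1558, MAX(duration)=417
  rap: ids {3, 25, 42} → COUNT(*)=3, SUM(duration)=582, MAX(duration)=284

blues | 5 | 1269 | 400 ; classical | 6 | 1558 | 417 ; rap | 3 | 582 | 284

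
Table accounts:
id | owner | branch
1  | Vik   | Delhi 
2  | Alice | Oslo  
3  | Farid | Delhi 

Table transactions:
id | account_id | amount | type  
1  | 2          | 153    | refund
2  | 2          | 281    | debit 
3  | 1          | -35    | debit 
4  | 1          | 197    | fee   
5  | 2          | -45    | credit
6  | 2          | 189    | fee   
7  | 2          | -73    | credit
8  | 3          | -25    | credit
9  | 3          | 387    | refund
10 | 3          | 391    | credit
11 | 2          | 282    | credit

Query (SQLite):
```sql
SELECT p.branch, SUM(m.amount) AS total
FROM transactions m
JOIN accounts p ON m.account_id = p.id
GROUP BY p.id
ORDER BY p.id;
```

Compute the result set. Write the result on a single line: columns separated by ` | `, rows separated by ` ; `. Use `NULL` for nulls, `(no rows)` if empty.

Join each transactions row to its accounts via account_id.
Group joined rows by accounts.id; compute SUM(m.amount) per group.
  1: ids {3, 4} → SUM(m.amount)=162
  2: ids {1, 2, 5, 6, 7, 11} → SUM(m.amount)=787
  3: ids {8, 9, 10} → SUM(m.amount)=753

Delhi | 162 ; Oslo | 787 ; Delhi | 753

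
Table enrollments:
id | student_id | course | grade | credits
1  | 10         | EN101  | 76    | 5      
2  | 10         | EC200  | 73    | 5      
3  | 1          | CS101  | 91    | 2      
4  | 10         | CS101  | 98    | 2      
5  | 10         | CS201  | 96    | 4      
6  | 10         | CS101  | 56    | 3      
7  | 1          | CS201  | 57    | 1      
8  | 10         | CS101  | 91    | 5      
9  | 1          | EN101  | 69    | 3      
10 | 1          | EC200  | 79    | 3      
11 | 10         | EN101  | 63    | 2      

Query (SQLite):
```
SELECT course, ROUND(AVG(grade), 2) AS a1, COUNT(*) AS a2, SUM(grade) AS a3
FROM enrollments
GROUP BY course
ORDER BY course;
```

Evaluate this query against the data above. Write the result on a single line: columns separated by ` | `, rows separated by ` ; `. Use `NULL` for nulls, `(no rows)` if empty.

Group enrollments by course.
Per group compute: ROUND(AVG(grade), 2), COUNT(*), SUM(grade).
  CS101: ids {3, 4, 6, 8} → ROUND(AVG(grade), 2)=84, COUNT(*)=4, SUM(grade)=336
  CS201: ids {5, 7} → ROUND(AVG(grade), 2)=76.5, COUNT(*)=2, SUM(grade)=153
  EC200: ids {2, 10} → ROUND(AVG(grade), 2)=76, COUNT(*)=2, SUM(grade)=152
  EN101: ids {1, 9, 11} → ROUND(AVG(grade), 2)=69.33, COUNT(*)=3, SUM(grade)=208

CS101 | 84 | 4 | 336 ; CS201 | 76.5 | 2 | 153 ; EC200 | 76 | 2 | 152 ; EN101 | 69.33 | 3 | 208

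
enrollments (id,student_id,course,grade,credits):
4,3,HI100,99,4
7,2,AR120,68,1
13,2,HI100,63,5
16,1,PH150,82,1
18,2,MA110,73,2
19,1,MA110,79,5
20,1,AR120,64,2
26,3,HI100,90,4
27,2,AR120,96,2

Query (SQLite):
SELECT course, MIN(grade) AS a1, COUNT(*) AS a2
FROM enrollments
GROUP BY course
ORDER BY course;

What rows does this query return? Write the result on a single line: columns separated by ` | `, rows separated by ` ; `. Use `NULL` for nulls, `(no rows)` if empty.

AR120 | 64 | 3 ; HI100 | 63 | 3 ; MA110 | 73 | 2 ; PH150 | 82 | 1

Group enrollments by course.
Per group compute: MIN(grade), COUNT(*).
  AR120: ids {7, 20, 27} → MIN(grade)=64, COUNT(*)=3
  HI100: ids {4, 13, 26} → MIN(grade)=63, COUNT(*)=3
  MA110: ids {18, 19} → MIN(grade)=73, COUNT(*)=2
  PH150: ids {16} → MIN(grade)=82, COUNT(*)=1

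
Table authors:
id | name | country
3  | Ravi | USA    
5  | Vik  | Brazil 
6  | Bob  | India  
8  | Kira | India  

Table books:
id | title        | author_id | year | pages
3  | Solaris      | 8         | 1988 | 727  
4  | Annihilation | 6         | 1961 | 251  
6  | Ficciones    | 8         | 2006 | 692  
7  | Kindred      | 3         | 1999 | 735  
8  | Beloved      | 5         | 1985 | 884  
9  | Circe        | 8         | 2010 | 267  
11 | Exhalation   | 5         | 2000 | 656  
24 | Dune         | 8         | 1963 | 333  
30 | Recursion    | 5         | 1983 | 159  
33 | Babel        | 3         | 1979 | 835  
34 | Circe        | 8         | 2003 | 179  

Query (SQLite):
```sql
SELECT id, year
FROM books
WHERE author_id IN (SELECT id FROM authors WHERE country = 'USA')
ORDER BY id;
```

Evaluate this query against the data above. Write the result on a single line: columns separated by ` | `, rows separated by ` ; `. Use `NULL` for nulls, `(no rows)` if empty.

Inner query: authors.id where country = 'USA'.
Outer: keep books rows whose author_id is in that set.
Inner query → {3}

7 | 1999 ; 33 | 1979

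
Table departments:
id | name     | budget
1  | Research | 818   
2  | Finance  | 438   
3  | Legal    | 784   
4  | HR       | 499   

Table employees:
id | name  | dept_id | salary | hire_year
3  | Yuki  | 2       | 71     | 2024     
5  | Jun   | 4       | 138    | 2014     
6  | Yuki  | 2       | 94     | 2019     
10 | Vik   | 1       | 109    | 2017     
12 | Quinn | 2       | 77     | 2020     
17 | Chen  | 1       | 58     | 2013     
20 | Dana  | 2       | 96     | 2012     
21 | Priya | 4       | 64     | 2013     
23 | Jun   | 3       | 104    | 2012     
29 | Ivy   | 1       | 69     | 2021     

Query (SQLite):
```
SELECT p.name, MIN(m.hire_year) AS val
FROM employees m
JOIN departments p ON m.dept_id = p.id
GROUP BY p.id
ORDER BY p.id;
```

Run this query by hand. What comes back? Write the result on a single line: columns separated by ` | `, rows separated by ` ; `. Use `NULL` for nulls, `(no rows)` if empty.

Research | 2013 ; Finance | 2012 ; Legal | 2012 ; HR | 2013

Join each employees row to its departments via dept_id.
Group joined rows by departments.id; compute MIN(m.hire_year) per group.
  1: ids {10, 17, 29} → MIN(m.hire_year)=2013
  2: ids {3, 6, 12, 20} → MIN(m.hire_year)=2012
  3: ids {23} → MIN(m.hire_year)=2012
  4: ids {5, 21} → MIN(m.hire_year)=2013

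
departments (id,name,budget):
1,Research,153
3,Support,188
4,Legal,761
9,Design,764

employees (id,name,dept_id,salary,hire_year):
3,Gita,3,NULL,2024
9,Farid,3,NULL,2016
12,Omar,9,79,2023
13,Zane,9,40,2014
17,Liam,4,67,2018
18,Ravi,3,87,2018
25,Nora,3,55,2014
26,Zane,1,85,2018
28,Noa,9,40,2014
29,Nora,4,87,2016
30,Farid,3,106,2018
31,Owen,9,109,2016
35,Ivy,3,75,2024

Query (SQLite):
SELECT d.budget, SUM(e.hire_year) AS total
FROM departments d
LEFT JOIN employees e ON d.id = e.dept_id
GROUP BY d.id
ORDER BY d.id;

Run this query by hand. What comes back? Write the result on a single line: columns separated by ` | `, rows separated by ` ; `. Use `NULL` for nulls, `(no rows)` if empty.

153 | 2018 ; 188 | 12114 ; 761 | 4034 ; 764 | 8067

LEFT JOIN keeps every departments row; unmatched ones get NULL for employees columns.
Group by departments.id and compute SUM(e.hire_year). SUM over an all-NULL group is NULL.
  1: ids {26} → SUM(e.hire_year)=2018
  3: ids {3, 9, 18, 25, 30, 35} → SUM(e.hire_year)=12114
  4: ids {17, 29} → SUM(e.hire_year)=4034
  9: ids {12, 13, 28, 31} → SUM(e.hire_year)=8067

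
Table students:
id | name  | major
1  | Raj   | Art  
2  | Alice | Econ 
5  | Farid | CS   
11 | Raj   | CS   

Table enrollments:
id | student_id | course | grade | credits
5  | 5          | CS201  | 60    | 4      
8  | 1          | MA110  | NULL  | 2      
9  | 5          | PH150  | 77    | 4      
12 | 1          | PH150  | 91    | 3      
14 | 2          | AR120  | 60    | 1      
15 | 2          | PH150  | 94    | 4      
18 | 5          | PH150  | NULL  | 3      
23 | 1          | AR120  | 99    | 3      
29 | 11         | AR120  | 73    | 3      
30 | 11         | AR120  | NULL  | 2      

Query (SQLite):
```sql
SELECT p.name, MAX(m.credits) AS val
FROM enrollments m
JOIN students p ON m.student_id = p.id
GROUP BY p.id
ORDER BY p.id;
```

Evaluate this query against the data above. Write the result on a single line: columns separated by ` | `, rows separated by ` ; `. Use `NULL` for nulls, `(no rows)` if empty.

Join each enrollments row to its students via student_id.
Group joined rows by students.id; compute MAX(m.credits) per group.
  1: ids {8, 12, 23} → MAX(m.credits)=3
  2: ids {14, 15} → MAX(m.credits)=4
  5: ids {5, 9, 18} → MAX(m.credits)=4
  11: ids {29, 30} → MAX(m.credits)=3

Raj | 3 ; Alice | 4 ; Farid | 4 ; Raj | 3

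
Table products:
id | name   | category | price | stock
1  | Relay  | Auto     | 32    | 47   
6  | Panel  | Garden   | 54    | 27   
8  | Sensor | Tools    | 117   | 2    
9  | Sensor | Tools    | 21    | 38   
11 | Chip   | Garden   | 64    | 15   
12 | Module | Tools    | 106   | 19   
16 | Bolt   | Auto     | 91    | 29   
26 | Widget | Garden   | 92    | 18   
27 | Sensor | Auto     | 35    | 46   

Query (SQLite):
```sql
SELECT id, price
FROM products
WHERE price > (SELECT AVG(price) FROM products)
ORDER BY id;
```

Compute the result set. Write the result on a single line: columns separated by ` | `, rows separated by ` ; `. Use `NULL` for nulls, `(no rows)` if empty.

Scalar subquery: AVG(price) over all products rows = 68.0.
Keep rows where price > that value.

8 | 117 ; 12 | 106 ; 16 | 91 ; 26 | 92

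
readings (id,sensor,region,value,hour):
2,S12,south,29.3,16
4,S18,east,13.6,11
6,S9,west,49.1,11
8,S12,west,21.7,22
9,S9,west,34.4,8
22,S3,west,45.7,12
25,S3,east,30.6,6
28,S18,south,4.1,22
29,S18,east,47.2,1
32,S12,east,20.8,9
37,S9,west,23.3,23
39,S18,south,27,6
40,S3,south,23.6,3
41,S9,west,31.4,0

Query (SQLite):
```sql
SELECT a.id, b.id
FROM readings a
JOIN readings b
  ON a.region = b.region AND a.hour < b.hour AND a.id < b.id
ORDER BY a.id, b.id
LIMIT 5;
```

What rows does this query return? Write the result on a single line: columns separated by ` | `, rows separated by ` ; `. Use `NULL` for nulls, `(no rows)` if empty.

Pairs (a,b) with same region, a.hour < b.hour, a.id < b.id.
region groups: east:{4,25,29,32} south:{2,28,39,40} west:{6,8,9,22,37,41}
Ordered by (a.id, b.id); first 5.

2 | 28 ; 6 | 8 ; 6 | 22 ; 6 | 37 ; 8 | 37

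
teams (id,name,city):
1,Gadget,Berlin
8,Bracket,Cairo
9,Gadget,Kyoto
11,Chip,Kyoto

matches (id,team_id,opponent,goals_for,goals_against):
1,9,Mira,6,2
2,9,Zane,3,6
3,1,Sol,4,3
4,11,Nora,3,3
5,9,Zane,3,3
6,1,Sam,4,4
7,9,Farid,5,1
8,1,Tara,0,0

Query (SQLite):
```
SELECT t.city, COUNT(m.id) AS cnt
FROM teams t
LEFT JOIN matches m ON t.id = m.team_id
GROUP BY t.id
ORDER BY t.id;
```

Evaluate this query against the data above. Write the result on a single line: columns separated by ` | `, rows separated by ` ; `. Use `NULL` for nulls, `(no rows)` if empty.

LEFT JOIN keeps every teams row; unmatched ones get NULL for matches columns.
Group by teams.id and compute COUNT(m.id). COUNT(col) of an all-NULL group is 0.
  1: ids {3, 6, 8} → COUNT(m.id)=3
  8: ids {—} → COUNT(m.id)=0
  9: ids {1, 2, 5, 7} → COUNT(m.id)=4
  11: ids {4} → COUNT(m.id)=1

Berlin | 3 ; Cairo | 0 ; Kyoto | 4 ; Kyoto | 1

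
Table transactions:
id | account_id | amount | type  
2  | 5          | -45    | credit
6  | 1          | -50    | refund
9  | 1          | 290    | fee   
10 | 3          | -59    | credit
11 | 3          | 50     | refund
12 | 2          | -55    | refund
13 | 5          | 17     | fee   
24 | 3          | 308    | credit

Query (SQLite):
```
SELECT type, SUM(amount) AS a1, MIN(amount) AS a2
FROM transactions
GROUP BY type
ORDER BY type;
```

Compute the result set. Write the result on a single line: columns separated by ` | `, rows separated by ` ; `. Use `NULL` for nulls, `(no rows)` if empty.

credit | 204 | -59 ; fee | 307 | 17 ; refund | -55 | -55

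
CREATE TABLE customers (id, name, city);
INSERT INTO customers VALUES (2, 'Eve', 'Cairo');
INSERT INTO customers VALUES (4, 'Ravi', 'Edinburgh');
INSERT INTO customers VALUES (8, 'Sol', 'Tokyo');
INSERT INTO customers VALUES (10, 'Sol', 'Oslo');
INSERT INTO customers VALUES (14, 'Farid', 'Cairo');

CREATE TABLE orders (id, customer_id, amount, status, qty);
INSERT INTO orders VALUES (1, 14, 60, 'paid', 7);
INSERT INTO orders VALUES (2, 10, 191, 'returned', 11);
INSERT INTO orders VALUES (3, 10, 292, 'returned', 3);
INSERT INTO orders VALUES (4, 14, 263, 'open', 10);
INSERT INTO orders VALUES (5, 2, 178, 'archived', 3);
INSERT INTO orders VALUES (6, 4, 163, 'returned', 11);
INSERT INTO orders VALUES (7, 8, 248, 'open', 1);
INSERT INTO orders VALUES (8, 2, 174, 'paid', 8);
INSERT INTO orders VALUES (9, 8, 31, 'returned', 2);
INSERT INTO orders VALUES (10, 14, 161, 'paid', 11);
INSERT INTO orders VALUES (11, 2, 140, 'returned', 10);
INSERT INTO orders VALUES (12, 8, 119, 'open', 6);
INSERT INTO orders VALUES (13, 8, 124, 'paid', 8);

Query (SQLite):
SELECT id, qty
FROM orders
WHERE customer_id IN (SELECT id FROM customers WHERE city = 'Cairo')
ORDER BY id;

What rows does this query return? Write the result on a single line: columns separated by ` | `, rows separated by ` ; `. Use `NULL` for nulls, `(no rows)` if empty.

Inner query: customers.id where city = 'Cairo'.
Outer: keep orders rows whose customer_id is in that set.
Inner query → {2, 14}

1 | 7 ; 4 | 10 ; 5 | 3 ; 8 | 8 ; 10 | 11 ; 11 | 10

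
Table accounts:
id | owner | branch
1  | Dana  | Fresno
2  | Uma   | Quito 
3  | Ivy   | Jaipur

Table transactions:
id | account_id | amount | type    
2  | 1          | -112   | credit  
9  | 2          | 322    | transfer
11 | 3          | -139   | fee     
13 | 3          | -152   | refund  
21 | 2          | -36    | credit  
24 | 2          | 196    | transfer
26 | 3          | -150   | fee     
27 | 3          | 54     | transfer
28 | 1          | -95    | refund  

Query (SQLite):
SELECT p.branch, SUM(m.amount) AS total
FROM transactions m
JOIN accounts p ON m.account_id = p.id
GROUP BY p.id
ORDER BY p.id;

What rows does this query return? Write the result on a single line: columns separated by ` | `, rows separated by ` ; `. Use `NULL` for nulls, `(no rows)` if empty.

Join each transactions row to its accounts via account_id.
Group joined rows by accounts.id; compute SUM(m.amount) per group.
  1: ids {2, 28} → SUM(m.amount)=-207
  2: ids {9, 21, 24} → SUM(m.amount)=482
  3: ids {11, 13, 26, 27} → SUM(m.amount)=-387

Fresno | -207 ; Quito | 482 ; Jaipur | -387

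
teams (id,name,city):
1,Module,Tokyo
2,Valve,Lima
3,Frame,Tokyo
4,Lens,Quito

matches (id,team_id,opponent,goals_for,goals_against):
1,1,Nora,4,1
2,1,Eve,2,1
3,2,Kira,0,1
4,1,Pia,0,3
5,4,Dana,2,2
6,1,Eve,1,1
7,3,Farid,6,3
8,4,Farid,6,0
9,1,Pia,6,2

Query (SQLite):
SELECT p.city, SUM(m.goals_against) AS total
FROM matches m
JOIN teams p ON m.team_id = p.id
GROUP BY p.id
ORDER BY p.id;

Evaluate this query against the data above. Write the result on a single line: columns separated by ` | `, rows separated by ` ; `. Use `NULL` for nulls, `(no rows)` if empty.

Tokyo | 8 ; Lima | 1 ; Tokyo | 3 ; Quito | 2

Join each matches row to its teams via team_id.
Group joined rows by teams.id; compute SUM(m.goals_against) per group.
  1: ids {1, 2, 4, 6, 9} → SUM(m.goals_against)=8
  2: ids {3} → SUM(m.goals_against)=1
  3: ids {7} → SUM(m.goals_against)=3
  4: ids {5, 8} → SUM(m.goals_against)=2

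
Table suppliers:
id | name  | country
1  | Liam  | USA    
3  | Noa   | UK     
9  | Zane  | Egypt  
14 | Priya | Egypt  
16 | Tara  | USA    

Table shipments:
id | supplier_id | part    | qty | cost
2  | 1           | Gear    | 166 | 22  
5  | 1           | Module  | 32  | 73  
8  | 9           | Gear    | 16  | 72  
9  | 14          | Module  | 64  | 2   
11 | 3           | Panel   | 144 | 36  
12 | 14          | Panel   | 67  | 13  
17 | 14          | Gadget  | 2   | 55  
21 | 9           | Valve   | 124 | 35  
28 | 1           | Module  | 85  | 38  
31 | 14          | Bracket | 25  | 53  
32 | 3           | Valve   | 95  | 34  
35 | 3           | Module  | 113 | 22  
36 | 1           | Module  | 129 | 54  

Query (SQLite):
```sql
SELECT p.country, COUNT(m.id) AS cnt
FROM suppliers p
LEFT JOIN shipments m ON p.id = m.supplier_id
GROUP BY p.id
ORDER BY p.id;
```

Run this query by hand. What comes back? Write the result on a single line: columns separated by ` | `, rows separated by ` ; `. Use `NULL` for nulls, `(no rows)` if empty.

USA | 4 ; UK | 3 ; Egypt | 2 ; Egypt | 4 ; USA | 0

LEFT JOIN keeps every suppliers row; unmatched ones get NULL for shipments columns.
Group by suppliers.id and compute COUNT(m.id). COUNT(col) of an all-NULL group is 0.
  1: ids {2, 5, 28, 36} → COUNT(m.id)=4
  3: ids {11, 32, 35} → COUNT(m.id)=3
  9: ids {8, 21} → COUNT(m.id)=2
  14: ids {9, 12, 17, 31} → COUNT(m.id)=4
  16: ids {—} → COUNT(m.id)=0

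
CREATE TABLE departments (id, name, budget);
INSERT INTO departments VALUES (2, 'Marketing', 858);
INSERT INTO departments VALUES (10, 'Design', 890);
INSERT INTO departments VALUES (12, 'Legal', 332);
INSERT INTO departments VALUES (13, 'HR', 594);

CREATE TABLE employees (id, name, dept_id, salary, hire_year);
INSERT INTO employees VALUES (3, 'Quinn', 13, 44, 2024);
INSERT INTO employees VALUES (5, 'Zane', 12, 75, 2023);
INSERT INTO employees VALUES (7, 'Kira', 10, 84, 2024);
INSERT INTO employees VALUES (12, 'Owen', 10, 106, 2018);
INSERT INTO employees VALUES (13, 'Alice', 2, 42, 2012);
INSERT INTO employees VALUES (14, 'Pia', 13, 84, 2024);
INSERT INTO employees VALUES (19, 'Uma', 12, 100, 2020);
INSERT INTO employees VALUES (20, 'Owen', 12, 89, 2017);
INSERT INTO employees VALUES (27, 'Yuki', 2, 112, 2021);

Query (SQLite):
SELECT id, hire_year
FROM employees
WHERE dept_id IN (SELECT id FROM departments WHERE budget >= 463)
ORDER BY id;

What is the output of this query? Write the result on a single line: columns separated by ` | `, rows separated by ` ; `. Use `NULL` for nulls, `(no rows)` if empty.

Inner query: departments.id where budget >= 463.
Outer: keep employees rows whose dept_id is in that set.
Inner query → {2, 10, 13}

3 | 2024 ; 7 | 2024 ; 12 | 2018 ; 13 | 2012 ; 14 | 2024 ; 27 | 2021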